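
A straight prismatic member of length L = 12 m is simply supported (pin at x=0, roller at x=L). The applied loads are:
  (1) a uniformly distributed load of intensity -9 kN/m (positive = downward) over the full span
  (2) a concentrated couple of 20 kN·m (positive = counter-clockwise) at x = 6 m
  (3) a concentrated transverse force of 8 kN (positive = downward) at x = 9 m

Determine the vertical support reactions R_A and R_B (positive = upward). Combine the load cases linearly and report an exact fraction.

Load 1 — uniform load w=-9 kN/m over full span:
  R_A = wL/2 = (-9)·12/2 = -54 kN
  R_B = wL/2 = (-9)·12/2 = -54 kN
Load 2 — applied couple M₀=20 kN·m at a=6 m (b=L-a=6):
  R_A = M₀/L = 20/12 = 5/3 kN
  R_B = -M₀/L = -20/12 = -5/3 kN
Load 3 — point force P=8 kN at a=9 m (b=L-a=3):
  R_A = Pb/L = 8·3/12 = 2 kN
  R_B = Pa/L = 8·9/12 = 6 kN
Superposition: R_A = -151/3 kN, R_B = -149/3 kN

R_A = -151/3 kN, R_B = -149/3 kN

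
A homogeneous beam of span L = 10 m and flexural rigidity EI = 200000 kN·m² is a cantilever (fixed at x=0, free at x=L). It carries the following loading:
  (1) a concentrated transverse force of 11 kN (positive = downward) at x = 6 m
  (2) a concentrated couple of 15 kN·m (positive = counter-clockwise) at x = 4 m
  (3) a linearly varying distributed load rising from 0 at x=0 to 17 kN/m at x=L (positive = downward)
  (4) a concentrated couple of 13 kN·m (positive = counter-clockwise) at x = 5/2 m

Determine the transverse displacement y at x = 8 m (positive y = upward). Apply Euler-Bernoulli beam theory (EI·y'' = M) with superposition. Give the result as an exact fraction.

y(8) = -7171703/120000000 m

Load 1 — point force P=11 kN at a=6 m (b=L-a=4):
  y_1 = -Pa²(3x-a)/(6EI)  [x>a] = -11·6²·(3·8-6)/(6·200000) = -297/50000 m
Load 2 — applied couple M₀=15 kN·m at a=4 m (b=L-a=6):
  y_2 = M₀a(2x-a)/(2EI)  [x>a] = 15·4·(2·8-4)/(2·200000) = 9/5000 m
Load 3 — triangular load w₀=17 kN/m (0→w₀ over full span):
  y_3 = (w₀Lx³/12-w₀L²x²/6-w₀x⁵/(120L))/EI = (17·10·8³/12-17·10²·8²/6-17·8⁵/(120·10))/200000 = -13294/234375 m
Load 4 — applied couple M₀=13 kN·m at a=5/2 m (b=L-a=15/2):
  y_4 = M₀a(2x-a)/(2EI)  [x>a] = 13·(5/2)·(2·8-(5/2))/(2·200000) = 351/320000 m
Superposition: y = Σ y_i = -7171703/120000000 m ≈ -0.059764 m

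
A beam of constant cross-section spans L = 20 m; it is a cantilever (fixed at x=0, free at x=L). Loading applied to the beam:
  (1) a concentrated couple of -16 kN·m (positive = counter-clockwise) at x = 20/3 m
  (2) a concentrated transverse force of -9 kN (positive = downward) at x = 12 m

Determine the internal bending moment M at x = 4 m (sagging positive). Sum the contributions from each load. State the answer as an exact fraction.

M(4) = 56 kN·m

Load 1 — applied couple M₀=-16 kN·m at a=20/3 m (b=L-a=40/3):
  M_1 = M₀  [x≤a] = (-16) = -16 kN·m
Load 2 — point force P=-9 kN at a=12 m (b=L-a=8):
  M_2 = -P(a-x)  [x≤a] = -(-9)·(12-4) = 72 kN·m
Superposition: M = Σ M_i = 56 kN·m ≈ 56.000000 kN·m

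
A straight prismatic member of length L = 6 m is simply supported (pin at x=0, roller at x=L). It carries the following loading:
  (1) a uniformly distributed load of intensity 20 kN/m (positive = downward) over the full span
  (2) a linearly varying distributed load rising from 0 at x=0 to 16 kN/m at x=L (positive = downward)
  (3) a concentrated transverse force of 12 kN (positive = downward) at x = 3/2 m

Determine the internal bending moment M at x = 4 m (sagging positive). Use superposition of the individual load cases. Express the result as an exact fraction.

Load 1 — uniform load w=20 kN/m over full span:
  M_1 = wx(L-x)/2 = 20·4·(6-4)/2 = 80 kN·m
Load 2 — triangular load w₀=16 kN/m (0→w₀ over full span):
  M_2 = w₀Lx/6 - w₀x³/(6L) = 16·6·4/6 - 16·4³/(6·6) = 320/9 kN·m
Load 3 — point force P=12 kN at a=3/2 m (b=L-a=9/2):
  M_3 = Pa(L-x)/L  [x>a] = 12·(3/2)·(6-4)/6 = 6 kN·m
Superposition: M = Σ M_i = 1094/9 kN·m ≈ 121.555556 kN·m

M(4) = 1094/9 kN·m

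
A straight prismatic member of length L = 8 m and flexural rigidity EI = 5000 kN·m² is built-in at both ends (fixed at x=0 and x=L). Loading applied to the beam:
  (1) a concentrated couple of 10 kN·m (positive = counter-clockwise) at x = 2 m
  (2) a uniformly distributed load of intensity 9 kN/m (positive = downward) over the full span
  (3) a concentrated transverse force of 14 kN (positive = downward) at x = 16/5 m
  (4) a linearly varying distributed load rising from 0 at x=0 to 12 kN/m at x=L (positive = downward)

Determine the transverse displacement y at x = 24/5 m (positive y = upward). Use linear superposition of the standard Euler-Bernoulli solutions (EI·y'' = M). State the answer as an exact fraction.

Load 1 — applied couple M₀=10 kN·m at a=2 m (b=L-a=6):
  y_1 = (R_Ax³/6 - M_Ax²/2 - M₀(x-a)²/2)/EI  [x>a] with R_A=45/32, M_A=-15/8 = ((45/32)·(24/5)³/6 - (-15/8)·(24/5)²/2 - 10·((24/5)-2)²/2)/5000 = 26/15625 m
Load 2 — uniform load w=9 kN/m over full span:
  y_2 = -wx²(L-x)²/(24EI) = -9·(24/5)²·(8-(24/5))²/(24·5000) = -6912/390625 m
Load 3 — point force P=14 kN at a=16/5 m (b=L-a=24/5):
  y_3 = -Pa²(L-x)²(3bL-(3b+a)(L-x))/(6L³EI)  [x>a] = -14·(16/5)²·(8-(24/5))²·(3·(24/5)·8-(3·(24/5)+(16/5))·(8-(24/5)))/(6·8³·5000) = -164864/29296875 m
Load 4 — triangular load w₀=12 kN/m (0→w₀ over full span):
  y_4 = -w₀x²(L-x)²(x+2L)/(120LEI) = -12·(24/5)²·(8-(24/5))²·((24/5)+2·8)/(120·8·5000) = -119808/9765625 m
Superposition: y = Σ y_i = -993938/29296875 m ≈ -0.033926 m

y(24/5) = -993938/29296875 m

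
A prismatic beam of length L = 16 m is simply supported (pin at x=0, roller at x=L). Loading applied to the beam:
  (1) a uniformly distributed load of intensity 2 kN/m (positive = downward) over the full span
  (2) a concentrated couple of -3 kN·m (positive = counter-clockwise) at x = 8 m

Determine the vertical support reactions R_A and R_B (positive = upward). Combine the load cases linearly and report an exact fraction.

Load 1 — uniform load w=2 kN/m over full span:
  R_A = wL/2 = 2·16/2 = 16 kN
  R_B = wL/2 = 2·16/2 = 16 kN
Load 2 — applied couple M₀=-3 kN·m at a=8 m (b=L-a=8):
  R_A = M₀/L = (-3)/16 = -3/16 kN
  R_B = -M₀/L = -(-3)/16 = 3/16 kN
Superposition: R_A = 253/16 kN, R_B = 259/16 kN

R_A = 253/16 kN, R_B = 259/16 kN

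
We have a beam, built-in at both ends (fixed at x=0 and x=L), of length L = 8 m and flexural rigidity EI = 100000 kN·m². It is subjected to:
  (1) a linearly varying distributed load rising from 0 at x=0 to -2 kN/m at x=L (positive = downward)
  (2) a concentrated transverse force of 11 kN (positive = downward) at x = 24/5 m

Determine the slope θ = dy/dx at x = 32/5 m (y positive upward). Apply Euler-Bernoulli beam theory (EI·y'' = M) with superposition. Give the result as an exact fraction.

Load 1 — triangular load w₀=-2 kN/m (0→w₀ over full span):
  θ_1 = -w₀(2x(L-x)(L-2x)(x+2L)+x²(L-x)²)/(120LEI) = -(-2)·(2·(32/5)·(8-(32/5))·(8-2·(32/5))·((32/5)+2·8)+(32/5)²·(8-(32/5))²)/(120·8·100000) = -256/5859375 rad
Load 2 — point force P=11 kN at a=24/5 m (b=L-a=16/5):
  θ_2 = Pa²(L-x)(2bL-(3b+a)(L-x))/(2L³EI)  [x>a] = 11·(24/5)²·(8-(32/5))·(2·(16/5)·8-(3·(16/5)+(24/5))·(8-(32/5)))/(2·8³·100000) = 1089/9765625 rad
Superposition: θ = Σ θ_i = 1987/29296875 rad ≈ 0.000068 rad

θ(32/5) = 1987/29296875 rad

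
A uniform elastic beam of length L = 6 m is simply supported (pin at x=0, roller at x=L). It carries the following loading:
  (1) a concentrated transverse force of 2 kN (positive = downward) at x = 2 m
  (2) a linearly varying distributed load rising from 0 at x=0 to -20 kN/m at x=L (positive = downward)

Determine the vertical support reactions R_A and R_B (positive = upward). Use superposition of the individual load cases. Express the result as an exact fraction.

R_A = -56/3 kN, R_B = -118/3 kN

Load 1 — point force P=2 kN at a=2 m (b=L-a=4):
  R_A = Pb/L = 2·4/6 = 4/3 kN
  R_B = Pa/L = 2·2/6 = 2/3 kN
Load 2 — triangular load w₀=-20 kN/m (0→w₀ over full span):
  R_A = w₀L/6 = (-20)·6/6 = -20 kN
  R_B = w₀L/3 = (-20)·6/3 = -40 kN
Superposition: R_A = -56/3 kN, R_B = -118/3 kN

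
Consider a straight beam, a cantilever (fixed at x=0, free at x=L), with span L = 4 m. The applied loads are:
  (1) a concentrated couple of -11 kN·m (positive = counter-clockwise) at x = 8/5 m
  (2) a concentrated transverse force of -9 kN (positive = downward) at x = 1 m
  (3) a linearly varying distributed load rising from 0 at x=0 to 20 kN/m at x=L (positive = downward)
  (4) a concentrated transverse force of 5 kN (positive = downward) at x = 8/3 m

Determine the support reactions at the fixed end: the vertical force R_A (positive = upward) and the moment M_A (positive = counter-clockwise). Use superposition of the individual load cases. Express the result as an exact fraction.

R_A = 36 kN, M_A = 122 kN·m

Load 1 — applied couple M₀=-11 kN·m at a=8/5 m (b=L-a=12/5):
  R_A = 0 kN
  M_A = -M₀ = -(-11) = 11 kN·m
Load 2 — point force P=-9 kN at a=1 m (b=L-a=3):
  R_A = P = (-9) = -9 kN
  M_A = Pa = (-9)·1 = -9 kN·m
Load 3 — triangular load w₀=20 kN/m (0→w₀ over full span):
  R_A = w₀L/2 = 20·4/2 = 40 kN
  M_A = w₀L²/3 = 20·4²/3 = 320/3 kN·m
Load 4 — point force P=5 kN at a=8/3 m (b=L-a=4/3):
  R_A = P = 5 kN
  M_A = Pa = 5·(8/3) = 40/3 kN·m
Superposition: R_A = 36 kN, M_A = 122 kN·m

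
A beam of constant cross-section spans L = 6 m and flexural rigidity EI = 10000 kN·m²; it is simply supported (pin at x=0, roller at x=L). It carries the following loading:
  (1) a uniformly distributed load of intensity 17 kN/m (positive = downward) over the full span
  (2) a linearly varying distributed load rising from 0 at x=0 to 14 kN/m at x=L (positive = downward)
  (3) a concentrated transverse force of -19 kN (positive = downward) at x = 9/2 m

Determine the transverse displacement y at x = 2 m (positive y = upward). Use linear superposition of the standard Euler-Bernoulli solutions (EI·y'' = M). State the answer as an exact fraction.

y(2) = -43457/1440000 m

Load 1 — uniform load w=17 kN/m over full span:
  y_1 = -wx(L³-2Lx²+x³)/(24EI) = -17·2·(6³-2·6·2²+2³)/(24·10000) = -187/7500 m
Load 2 — triangular load w₀=14 kN/m (0→w₀ over full span):
  y_2 = -w₀x(7L⁴-10L²x²+3x⁴)/(360LEI) = -14·2·(7·6⁴-10·6²·2²+3·2⁴)/(360·6·10000) = -56/5625 m
Load 3 — point force P=-19 kN at a=9/2 m (b=L-a=3/2):
  y_3 = -Pbx(L²-b²-x²)/(6LEI)  [x≤a] = -(-19)·(3/2)·2·(6²-(3/2)²-2²)/(6·6·10000) = 2261/480000 m
Superposition: y = Σ y_i = -43457/1440000 m ≈ -0.030178 m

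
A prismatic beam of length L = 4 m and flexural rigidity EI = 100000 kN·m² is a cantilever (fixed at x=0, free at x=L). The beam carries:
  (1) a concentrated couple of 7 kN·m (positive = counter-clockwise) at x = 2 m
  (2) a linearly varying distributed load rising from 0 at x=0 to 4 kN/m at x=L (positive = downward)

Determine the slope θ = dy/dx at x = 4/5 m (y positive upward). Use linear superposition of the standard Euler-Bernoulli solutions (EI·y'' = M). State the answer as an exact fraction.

θ(4/5) = -4183/46875000 rad

Load 1 — applied couple M₀=7 kN·m at a=2 m (b=L-a=2):
  θ_1 = M₀x/EI  [x≤a] = 7·(4/5)/100000 = 7/125000 rad
Load 2 — triangular load w₀=4 kN/m (0→w₀ over full span):
  θ_2 = (w₀Lx²/4-w₀L²x/3-w₀x⁴/(24L))/EI = (4·4·(4/5)²/4-4·4²·(4/5)/3-4·(4/5)⁴/(24·4))/100000 = -851/5859375 rad
Superposition: θ = Σ θ_i = -4183/46875000 rad ≈ -0.000089 rad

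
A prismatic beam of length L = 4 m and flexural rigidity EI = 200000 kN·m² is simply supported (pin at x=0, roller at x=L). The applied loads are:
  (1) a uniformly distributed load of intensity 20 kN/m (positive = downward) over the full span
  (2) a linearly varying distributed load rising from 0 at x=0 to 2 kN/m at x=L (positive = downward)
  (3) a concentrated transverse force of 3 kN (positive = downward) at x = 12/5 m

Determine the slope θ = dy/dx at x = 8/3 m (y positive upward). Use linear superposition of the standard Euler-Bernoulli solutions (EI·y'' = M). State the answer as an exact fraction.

θ(8/3) = 107639/759375000 rad

Load 1 — uniform load w=20 kN/m over full span:
  θ_1 = -w(L³-6Lx²+4x³)/(24EI) = -20·(4³-6·4·(8/3)²+4·(8/3)³)/(24·200000) = 13/101250 rad
Load 2 — triangular load w₀=2 kN/m (0→w₀ over full span):
  θ_2 = -w₀(7L⁴-30L²x²+15x⁴)/(360LEI) = -2·(7·4⁴-30·4²·(8/3)²+15·(8/3)⁴)/(360·4·200000) = 91/15187500 rad
Load 3 — point force P=3 kN at a=12/5 m (b=L-a=8/5):
  θ_3 = -Pa(2L²-6Lx+3x²+a²)/(6LEI)  [x>a] = -3·(12/5)·(2·4²-6·4·(8/3)+3·(8/3)²+(12/5)²)/(6·4·200000) = 23/3125000 rad
Superposition: θ = Σ θ_i = 107639/759375000 rad ≈ 0.000142 rad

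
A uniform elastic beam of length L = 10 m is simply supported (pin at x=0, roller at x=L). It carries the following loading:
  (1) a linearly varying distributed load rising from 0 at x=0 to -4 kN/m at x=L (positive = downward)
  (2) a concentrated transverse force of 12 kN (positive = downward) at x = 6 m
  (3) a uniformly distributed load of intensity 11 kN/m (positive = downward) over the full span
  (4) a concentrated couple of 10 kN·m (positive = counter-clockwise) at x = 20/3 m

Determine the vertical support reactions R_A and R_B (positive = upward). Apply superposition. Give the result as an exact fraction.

Load 1 — triangular load w₀=-4 kN/m (0→w₀ over full span):
  R_A = w₀L/6 = (-4)·10/6 = -20/3 kN
  R_B = w₀L/3 = (-4)·10/3 = -40/3 kN
Load 2 — point force P=12 kN at a=6 m (b=L-a=4):
  R_A = Pb/L = 12·4/10 = 24/5 kN
  R_B = Pa/L = 12·6/10 = 36/5 kN
Load 3 — uniform load w=11 kN/m over full span:
  R_A = wL/2 = 11·10/2 = 55 kN
  R_B = wL/2 = 11·10/2 = 55 kN
Load 4 — applied couple M₀=10 kN·m at a=20/3 m (b=L-a=10/3):
  R_A = M₀/L = 10/10 = 1 kN
  R_B = -M₀/L = -10/10 = -1 kN
Superposition: R_A = 812/15 kN, R_B = 718/15 kN

R_A = 812/15 kN, R_B = 718/15 kN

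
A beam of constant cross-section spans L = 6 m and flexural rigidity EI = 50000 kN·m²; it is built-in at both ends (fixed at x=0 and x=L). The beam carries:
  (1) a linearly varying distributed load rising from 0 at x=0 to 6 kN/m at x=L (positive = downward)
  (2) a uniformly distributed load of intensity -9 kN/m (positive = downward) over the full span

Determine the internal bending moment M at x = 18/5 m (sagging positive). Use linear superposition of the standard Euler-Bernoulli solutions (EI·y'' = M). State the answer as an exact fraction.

Load 1 — triangular load w₀=6 kN/m (0→w₀ over full span):
  M_1 = 3w₀Lx/20 - w₀L²/30 - w₀x³/(6L) = 3·6·6·(18/5)/20 - 6·6²/30 - 6·(18/5)³/(6·6) = 558/125 kN·m
Load 2 — uniform load w=-9 kN/m over full span:
  M_2 = wLx/2 - wL²/12 - wx²/2 = (-9)·6·(18/5)/2 - (-9)·6²/12 - (-9)·(18/5)²/2 = -297/25 kN·m
Superposition: M = Σ M_i = -927/125 kN·m ≈ -7.416000 kN·m

M(18/5) = -927/125 kN·m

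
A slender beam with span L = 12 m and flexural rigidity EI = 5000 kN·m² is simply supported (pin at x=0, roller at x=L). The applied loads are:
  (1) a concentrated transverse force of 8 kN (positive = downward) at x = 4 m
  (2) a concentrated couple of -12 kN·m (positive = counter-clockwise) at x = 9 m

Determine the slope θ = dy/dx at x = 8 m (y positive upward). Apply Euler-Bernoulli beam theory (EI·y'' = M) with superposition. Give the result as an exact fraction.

θ(8) = 83/18000 rad

Load 1 — point force P=8 kN at a=4 m (b=L-a=8):
  θ_1 = -Pa(2L²-6Lx+3x²+a²)/(6LEI)  [x>a] = -8·4·(2·12²-6·12·8+3·8²+4²)/(6·12·5000) = 8/1125 rad
Load 2 — applied couple M₀=-12 kN·m at a=9 m (b=L-a=3):
  θ_2 = (M₀x²/(2L)+C₁)/EI  [x≤a] with C₁=M₀(3b²-L²)/(6L)=39/2 = ((-12)·8²/(2·12)+(39/2))/5000 = -1/400 rad
Superposition: θ = Σ θ_i = 83/18000 rad ≈ 0.004611 rad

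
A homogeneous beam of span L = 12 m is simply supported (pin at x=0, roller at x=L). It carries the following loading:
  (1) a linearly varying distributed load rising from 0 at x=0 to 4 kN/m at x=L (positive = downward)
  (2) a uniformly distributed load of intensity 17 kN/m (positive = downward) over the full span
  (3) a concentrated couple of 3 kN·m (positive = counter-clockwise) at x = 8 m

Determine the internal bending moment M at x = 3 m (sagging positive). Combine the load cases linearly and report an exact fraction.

Load 1 — triangular load w₀=4 kN/m (0→w₀ over full span):
  M_1 = w₀Lx/6 - w₀x³/(6L) = 4·12·3/6 - 4·3³/(6·12) = 45/2 kN·m
Load 2 — uniform load w=17 kN/m over full span:
  M_2 = wx(L-x)/2 = 17·3·(12-3)/2 = 459/2 kN·m
Load 3 — applied couple M₀=3 kN·m at a=8 m (b=L-a=4):
  M_3 = M₀x/L  [x≤a] = 3·3/12 = 3/4 kN·m
Superposition: M = Σ M_i = 1011/4 kN·m ≈ 252.750000 kN·m

M(3) = 1011/4 kN·m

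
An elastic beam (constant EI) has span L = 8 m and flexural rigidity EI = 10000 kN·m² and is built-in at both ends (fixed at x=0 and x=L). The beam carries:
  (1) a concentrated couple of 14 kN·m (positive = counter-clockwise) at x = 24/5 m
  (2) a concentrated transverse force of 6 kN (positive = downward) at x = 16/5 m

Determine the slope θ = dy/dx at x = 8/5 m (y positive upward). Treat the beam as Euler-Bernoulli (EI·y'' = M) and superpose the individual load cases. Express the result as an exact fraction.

Load 1 — applied couple M₀=14 kN·m at a=24/5 m (b=L-a=16/5):
  θ_1 = (R_Ax²/2 - M_Ax)/EI  [x≤a] with R_A=63/25, M_A=112/25 = ((63/25)·(8/5)²/2 - (112/25)·(8/5))/10000 = -154/390625 rad
Load 2 — point force P=6 kN at a=16/5 m (b=L-a=24/5):
  θ_2 = -Pb²x(2aL-(3a+b)x)/(2L³EI)  [x≤a] = -6·(24/5)²·(8/5)·(2·(16/5)·8-(3·(16/5)+(24/5))·(8/5))/(2·8³·10000) = -1188/1953125 rad
Superposition: θ = Σ θ_i = -1958/1953125 rad ≈ -0.001002 rad

θ(8/5) = -1958/1953125 rad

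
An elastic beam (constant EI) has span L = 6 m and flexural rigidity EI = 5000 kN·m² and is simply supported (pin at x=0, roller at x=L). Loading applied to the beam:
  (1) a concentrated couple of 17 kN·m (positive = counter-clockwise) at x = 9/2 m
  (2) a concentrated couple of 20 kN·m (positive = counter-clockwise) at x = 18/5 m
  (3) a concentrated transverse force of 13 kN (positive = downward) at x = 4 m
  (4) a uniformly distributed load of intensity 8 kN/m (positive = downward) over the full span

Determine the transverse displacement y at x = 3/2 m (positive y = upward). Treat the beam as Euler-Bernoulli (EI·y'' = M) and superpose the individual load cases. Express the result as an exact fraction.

Load 1 — applied couple M₀=17 kN·m at a=9/2 m (b=L-a=3/2):
  y_1 = (M₀x³/(6L)+C₁x)/EI  [x≤a] with C₁=M₀(3b²-L²)/(6L)=-221/16 = (17·(3/2)³/(6·6)+(-221/16)·(3/2))/5000 = -153/40000 m
Load 2 — applied couple M₀=20 kN·m at a=18/5 m (b=L-a=12/5):
  y_2 = (M₀x³/(6L)+C₁x)/EI  [x≤a] with C₁=M₀(3b²-L²)/(6L)=-52/5 = (20·(3/2)³/(6·6)+(-52/5)·(3/2))/5000 = -549/200000 m
Load 3 — point force P=13 kN at a=4 m (b=L-a=2):
  y_3 = -Pbx(L²-b²-x²)/(6LEI)  [x≤a] = -13·2·(3/2)·(6²-2²-(3/2)²)/(6·6·5000) = -1547/240000 m
Load 4 — uniform load w=8 kN/m over full span:
  y_4 = -wx(L³-2Lx²+x³)/(24EI) = -8·(3/2)·(6³-2·6·(3/2)²+(3/2)³)/(24·5000) = -1539/80000 m
Superposition: y = Σ y_i = -2419/75000 m ≈ -0.032253 m

y(3/2) = -2419/75000 m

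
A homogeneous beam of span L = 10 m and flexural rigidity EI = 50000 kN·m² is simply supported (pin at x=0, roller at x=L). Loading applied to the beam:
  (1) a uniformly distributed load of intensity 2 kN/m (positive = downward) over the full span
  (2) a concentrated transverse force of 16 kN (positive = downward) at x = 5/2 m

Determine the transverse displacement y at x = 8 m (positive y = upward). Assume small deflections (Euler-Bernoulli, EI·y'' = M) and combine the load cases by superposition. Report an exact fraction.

Load 1 — uniform load w=2 kN/m over full span:
  y_1 = -wx(L³-2Lx²+x³)/(24EI) = -2·8·(10³-2·10·8²+8³)/(24·50000) = -29/9375 m
Load 2 — point force P=16 kN at a=5/2 m (b=L-a=15/2):
  y_2 = -Pa(L-x)(2Lx-a²-x²)/(6LEI)  [x>a] = -16·(5/2)·(10-8)·(2·10·8-(5/2)²-8²)/(6·10·50000) = -359/150000 m
Superposition: y = Σ y_i = -823/150000 m ≈ -0.005487 m

y(8) = -823/150000 m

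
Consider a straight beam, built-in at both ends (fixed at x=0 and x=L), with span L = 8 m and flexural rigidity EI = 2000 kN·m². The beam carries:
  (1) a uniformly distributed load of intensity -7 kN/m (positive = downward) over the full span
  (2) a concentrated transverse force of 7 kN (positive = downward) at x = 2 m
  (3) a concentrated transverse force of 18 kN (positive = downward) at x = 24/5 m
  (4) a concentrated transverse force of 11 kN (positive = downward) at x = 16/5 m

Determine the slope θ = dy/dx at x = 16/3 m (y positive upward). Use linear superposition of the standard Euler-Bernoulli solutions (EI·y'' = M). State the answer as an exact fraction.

θ(16/3) = 9043/5062500 rad

Load 1 — uniform load w=-7 kN/m over full span:
  θ_1 = -wx(L-x)(L-2x)/(12EI) = -(-7)·(16/3)·(8-(16/3))·(8-2·(16/3))/(12·2000) = -112/10125 rad
Load 2 — point force P=7 kN at a=2 m (b=L-a=6):
  θ_2 = Pa²(L-x)(2bL-(3b+a)(L-x))/(2L³EI)  [x>a] = 7·2²·(8-(16/3))·(2·6·8-(3·6+2)·(8-(16/3)))/(2·8³·2000) = 7/4500 rad
Load 3 — point force P=18 kN at a=24/5 m (b=L-a=16/5):
  θ_3 = Pa²(L-x)(2bL-(3b+a)(L-x))/(2L³EI)  [x>a] = 18·(24/5)²·(8-(16/3))·(2·(16/5)·8-(3·(16/5)+(24/5))·(8-(16/3)))/(2·8³·2000) = 108/15625 rad
Load 4 — point force P=11 kN at a=16/5 m (b=L-a=24/5):
  θ_4 = Pa²(L-x)(2bL-(3b+a)(L-x))/(2L³EI)  [x>a] = 11·(16/5)²·(8-(16/3))·(2·(24/5)·8-(3·(24/5)+(16/5))·(8-(16/3)))/(2·8³·2000) = 616/140625 rad
Superposition: θ = Σ θ_i = 9043/5062500 rad ≈ 0.001786 rad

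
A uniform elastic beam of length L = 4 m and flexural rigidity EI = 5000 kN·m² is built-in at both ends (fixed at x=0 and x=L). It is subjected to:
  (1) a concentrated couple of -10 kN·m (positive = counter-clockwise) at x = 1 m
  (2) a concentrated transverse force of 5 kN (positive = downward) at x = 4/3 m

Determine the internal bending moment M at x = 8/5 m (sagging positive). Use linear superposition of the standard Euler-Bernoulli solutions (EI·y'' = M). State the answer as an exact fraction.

M(8/5) = 1135/216 kN·m

Load 1 — applied couple M₀=-10 kN·m at a=1 m (b=L-a=3):
  M_1 = R_Ax - M_A - M₀  [x>a] with R_A=-45/16, M_A=15/8 = (-45/16)·(8/5) - (15/8) - (-10) = 29/8 kN·m
Load 2 — point force P=5 kN at a=4/3 m (b=L-a=8/3):
  M_2 = Pa²(a+3b)(L-x)/L³ - Pa²b/L²  [x>a] = 5·(4/3)²·((4/3)+3·(8/3))·(4-(8/5))/4³ - 5·(4/3)²·(8/3)/4² = 44/27 kN·m
Superposition: M = Σ M_i = 1135/216 kN·m ≈ 5.254630 kN·m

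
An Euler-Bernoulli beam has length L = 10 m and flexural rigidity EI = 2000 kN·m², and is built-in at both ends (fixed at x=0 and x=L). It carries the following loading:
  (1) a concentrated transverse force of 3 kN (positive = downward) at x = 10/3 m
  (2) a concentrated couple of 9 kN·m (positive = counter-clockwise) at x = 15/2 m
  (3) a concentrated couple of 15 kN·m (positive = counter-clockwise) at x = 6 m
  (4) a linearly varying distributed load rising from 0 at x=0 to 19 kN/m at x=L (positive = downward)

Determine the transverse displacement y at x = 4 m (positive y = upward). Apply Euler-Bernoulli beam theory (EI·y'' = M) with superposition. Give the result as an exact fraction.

y(4) = -12897/100000 m

Load 1 — point force P=3 kN at a=10/3 m (b=L-a=20/3):
  y_1 = -Pa²(L-x)²(3bL-(3b+a)(L-x))/(6L³EI)  [x>a] = -3·(10/3)²·(10-4)²·(3·(20/3)·10-(3·(20/3)+(10/3))·(10-4))/(6·10³·2000) = -3/500 m
Load 2 — applied couple M₀=9 kN·m at a=15/2 m (b=L-a=5/2):
  y_2 = (R_Ax³/6 - M_Ax²/2)/EI  [x≤a] with R_A=81/80, M_A=45/16 = ((81/80)·4³/6 - (45/16)·4²/2)/2000 = -117/20000 m
Load 3 — applied couple M₀=15 kN·m at a=6 m (b=L-a=4):
  y_3 = (R_Ax³/6 - M_Ax²/2)/EI  [x≤a] with R_A=54/25, M_A=24/5 = ((54/25)·4³/6 - (24/5)·4²/2)/2000 = -24/3125 m
Load 4 — triangular load w₀=19 kN/m (0→w₀ over full span):
  y_4 = -w₀x²(L-x)²(x+2L)/(120LEI) = -19·4²·(10-4)²·(4+2·10)/(120·10·2000) = -342/3125 m
Superposition: y = Σ y_i = -12897/100000 m ≈ -0.128970 m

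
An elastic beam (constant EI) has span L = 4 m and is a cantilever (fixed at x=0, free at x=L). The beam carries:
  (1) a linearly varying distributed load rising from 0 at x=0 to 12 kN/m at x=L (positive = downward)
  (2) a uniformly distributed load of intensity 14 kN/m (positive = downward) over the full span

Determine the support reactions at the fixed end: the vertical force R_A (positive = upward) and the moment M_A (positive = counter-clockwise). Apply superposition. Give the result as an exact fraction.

Load 1 — triangular load w₀=12 kN/m (0→w₀ over full span):
  R_A = w₀L/2 = 12·4/2 = 24 kN
  M_A = w₀L²/3 = 12·4²/3 = 64 kN·m
Load 2 — uniform load w=14 kN/m over full span:
  R_A = wL = 14·4 = 56 kN
  M_A = wL²/2 = 14·4²/2 = 112 kN·m
Superposition: R_A = 80 kN, M_A = 176 kN·m

R_A = 80 kN, M_A = 176 kN·m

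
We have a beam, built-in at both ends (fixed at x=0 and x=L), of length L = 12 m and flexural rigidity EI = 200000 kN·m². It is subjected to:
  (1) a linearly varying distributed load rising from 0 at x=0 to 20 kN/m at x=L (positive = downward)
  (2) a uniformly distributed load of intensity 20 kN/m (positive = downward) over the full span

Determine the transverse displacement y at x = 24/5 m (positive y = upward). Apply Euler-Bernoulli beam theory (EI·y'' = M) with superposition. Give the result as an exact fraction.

Load 1 — triangular load w₀=20 kN/m (0→w₀ over full span):
  y_1 = -w₀x²(L-x)²(x+2L)/(120LEI) = -20·(24/5)²·(12-(24/5))²·((24/5)+2·12)/(120·12·200000) = -23328/9765625 m
Load 2 — uniform load w=20 kN/m over full span:
  y_2 = -wx²(L-x)²/(24EI) = -20·(24/5)²·(12-(24/5))²/(24·200000) = -1944/390625 m
Superposition: y = Σ y_i = -71928/9765625 m ≈ -0.007365 m

y(24/5) = -71928/9765625 m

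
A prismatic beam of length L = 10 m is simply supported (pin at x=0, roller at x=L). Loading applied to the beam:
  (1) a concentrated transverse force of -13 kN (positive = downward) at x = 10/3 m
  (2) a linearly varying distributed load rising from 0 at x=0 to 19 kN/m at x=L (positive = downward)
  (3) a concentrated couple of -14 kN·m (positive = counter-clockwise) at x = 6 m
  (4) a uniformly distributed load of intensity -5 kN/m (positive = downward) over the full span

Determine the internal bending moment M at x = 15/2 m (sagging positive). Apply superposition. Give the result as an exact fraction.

Load 1 — point force P=-13 kN at a=10/3 m (b=L-a=20/3):
  M_1 = Pa(L-x)/L  [x>a] = (-13)·(10/3)·(10-(15/2))/10 = -65/6 kN·m
Load 2 — triangular load w₀=19 kN/m (0→w₀ over full span):
  M_2 = w₀Lx/6 - w₀x³/(6L) = 19·10·(15/2)/6 - 19·(15/2)³/(6·10) = 3325/32 kN·m
Load 3 — applied couple M₀=-14 kN·m at a=6 m (b=L-a=4):
  M_3 = M₀x/L - M₀  [x>a] = (-14)·(15/2)/10 - (-14) = 7/2 kN·m
Load 4 — uniform load w=-5 kN/m over full span:
  M_4 = wx(L-x)/2 = (-5)·(15/2)·(10-(15/2))/2 = -375/8 kN·m
Superposition: M = Σ M_i = 4771/96 kN·m ≈ 49.697917 kN·m

M(15/2) = 4771/96 kN·m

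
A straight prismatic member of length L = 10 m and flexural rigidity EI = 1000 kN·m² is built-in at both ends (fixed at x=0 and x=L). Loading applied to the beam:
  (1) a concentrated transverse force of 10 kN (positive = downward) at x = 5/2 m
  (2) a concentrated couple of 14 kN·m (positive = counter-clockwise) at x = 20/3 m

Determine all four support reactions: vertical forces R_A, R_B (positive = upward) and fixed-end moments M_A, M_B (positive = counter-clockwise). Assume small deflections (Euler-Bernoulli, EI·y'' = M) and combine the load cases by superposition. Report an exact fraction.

Load 1 — point force P=10 kN at a=5/2 m (b=L-a=15/2):
  R_A = Pb²(3a+b)/L³ = 10·(15/2)²·(3·(5/2)+(15/2))/10³ = 135/16 kN
  M_A = Pab²/L² = 10·(5/2)·(15/2)²/10² = 225/16 kN·m
  R_B = Pa²(a+3b)/L³ = 10·(5/2)²·((5/2)+3·(15/2))/10³ = 25/16 kN
  M_B = -Pa²b/L² = -10·(5/2)²·(15/2)/10² = -75/16 kN·m
Load 2 — applied couple M₀=14 kN·m at a=20/3 m (b=L-a=10/3):
  R_A = 6M₀ab/L³ = 6·14·(20/3)·(10/3)/10³ = 28/15 kN
  M_A = M₀b(2a-b)/L² = 14·(10/3)·(2·(20/3)-(10/3))/10² = 14/3 kN·m
  R_B = -6M₀ab/L³ = -6·14·(20/3)·(10/3)/10³ = -28/15 kN
  M_B = M₀a(2b-a)/L² = 14·(20/3)·(2·(10/3)-(20/3))/10² = 0 kN·m
Superposition: R_A = 2473/240 kN, M_A = 899/48 kN·m, R_B = -73/240 kN, M_B = -75/16 kN·m

R_A = 2473/240 kN, M_A = 899/48 kN·m, R_B = -73/240 kN, M_B = -75/16 kN·m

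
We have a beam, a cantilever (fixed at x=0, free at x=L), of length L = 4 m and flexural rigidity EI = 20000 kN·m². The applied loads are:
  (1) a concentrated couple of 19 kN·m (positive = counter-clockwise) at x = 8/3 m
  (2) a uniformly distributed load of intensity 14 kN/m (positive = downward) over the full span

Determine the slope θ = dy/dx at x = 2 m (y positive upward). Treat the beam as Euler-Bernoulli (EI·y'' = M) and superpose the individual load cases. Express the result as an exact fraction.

θ(2) = -139/30000 rad

Load 1 — applied couple M₀=19 kN·m at a=8/3 m (b=L-a=4/3):
  θ_1 = M₀x/EI  [x≤a] = 19·2/20000 = 19/10000 rad
Load 2 — uniform load w=14 kN/m over full span:
  θ_2 = -wx(x²-3Lx+3L²)/(6EI) = -14·2·(2²-3·4·2+3·4²)/(6·20000) = -49/7500 rad
Superposition: θ = Σ θ_i = -139/30000 rad ≈ -0.004633 rad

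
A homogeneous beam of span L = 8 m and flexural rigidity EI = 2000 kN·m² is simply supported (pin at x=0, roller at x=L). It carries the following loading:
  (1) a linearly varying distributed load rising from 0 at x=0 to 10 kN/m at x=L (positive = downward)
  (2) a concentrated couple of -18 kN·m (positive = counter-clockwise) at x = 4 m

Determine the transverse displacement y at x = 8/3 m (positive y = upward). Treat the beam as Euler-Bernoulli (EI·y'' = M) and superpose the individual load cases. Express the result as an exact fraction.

Load 1 — triangular load w₀=10 kN/m (0→w₀ over full span):
  y_1 = -w₀x(7L⁴-10L²x²+3x⁴)/(360LEI) = -10·(8/3)·(7·8⁴-10·8²·(8/3)²+3·(8/3)⁴)/(360·8·2000) = -2048/18225 m
Load 2 — applied couple M₀=-18 kN·m at a=4 m (b=L-a=4):
  y_2 = (M₀x³/(6L)+C₁x)/EI  [x≤a] with C₁=M₀(3b²-L²)/(6L)=6 = ((-18)·(8/3)³/(6·8)+6·(8/3))/2000 = 1/225 m
Superposition: y = Σ y_i = -1967/18225 m ≈ -0.107929 m

y(8/3) = -1967/18225 m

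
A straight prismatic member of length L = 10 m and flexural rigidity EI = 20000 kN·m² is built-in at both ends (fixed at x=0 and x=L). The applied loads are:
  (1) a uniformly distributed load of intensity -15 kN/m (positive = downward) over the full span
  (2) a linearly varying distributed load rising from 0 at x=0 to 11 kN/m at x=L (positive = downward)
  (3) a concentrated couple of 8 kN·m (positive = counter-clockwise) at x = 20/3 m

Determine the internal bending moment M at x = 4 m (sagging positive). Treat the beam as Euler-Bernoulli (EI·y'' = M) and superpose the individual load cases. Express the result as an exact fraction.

Load 1 — uniform load w=-15 kN/m over full span:
  M_1 = wLx/2 - wL²/12 - wx²/2 = (-15)·10·4/2 - (-15)·10²/12 - (-15)·4²/2 = -55 kN·m
Load 2 — triangular load w₀=11 kN/m (0→w₀ over full span):
  M_2 = 3w₀Lx/20 - w₀L²/30 - w₀x³/(6L) = 3·11·10·4/20 - 11·10²/30 - 11·4³/(6·10) = 88/5 kN·m
Load 3 — applied couple M₀=8 kN·m at a=20/3 m (b=L-a=10/3):
  M_3 = R_Ax - M_A  [x≤a] with R_A=16/15, M_A=8/3 = (16/15)·4 - (8/3) = 8/5 kN·m
Superposition: M = Σ M_i = -179/5 kN·m ≈ -35.800000 kN·m

M(4) = -179/5 kN·m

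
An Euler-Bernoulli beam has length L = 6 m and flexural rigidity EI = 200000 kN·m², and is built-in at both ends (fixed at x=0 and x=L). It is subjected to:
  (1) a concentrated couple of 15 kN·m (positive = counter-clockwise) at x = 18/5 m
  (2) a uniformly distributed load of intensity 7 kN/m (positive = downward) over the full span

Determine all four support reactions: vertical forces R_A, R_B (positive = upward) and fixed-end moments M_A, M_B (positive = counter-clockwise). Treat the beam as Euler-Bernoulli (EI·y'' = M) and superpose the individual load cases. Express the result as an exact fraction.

Load 1 — applied couple M₀=15 kN·m at a=18/5 m (b=L-a=12/5):
  R_A = 6M₀ab/L³ = 6·15·(18/5)·(12/5)/6³ = 18/5 kN
  M_A = M₀b(2a-b)/L² = 15·(12/5)·(2·(18/5)-(12/5))/6² = 24/5 kN·m
  R_B = -6M₀ab/L³ = -6·15·(18/5)·(12/5)/6³ = -18/5 kN
  M_B = M₀a(2b-a)/L² = 15·(18/5)·(2·(12/5)-(18/5))/6² = 9/5 kN·m
Load 2 — uniform load w=7 kN/m over full span:
  R_A = wL/2 = 7·6/2 = 21 kN
  M_A = wL²/12 = 7·6²/12 = 21 kN·m
  R_B = wL/2 = 7·6/2 = 21 kN
  M_B = -wL²/12 = -7·6²/12 = -21 kN·m
Superposition: R_A = 123/5 kN, M_A = 129/5 kN·m, R_B = 87/5 kN, M_B = -96/5 kN·m

R_A = 123/5 kN, M_A = 129/5 kN·m, R_B = 87/5 kN, M_B = -96/5 kN·m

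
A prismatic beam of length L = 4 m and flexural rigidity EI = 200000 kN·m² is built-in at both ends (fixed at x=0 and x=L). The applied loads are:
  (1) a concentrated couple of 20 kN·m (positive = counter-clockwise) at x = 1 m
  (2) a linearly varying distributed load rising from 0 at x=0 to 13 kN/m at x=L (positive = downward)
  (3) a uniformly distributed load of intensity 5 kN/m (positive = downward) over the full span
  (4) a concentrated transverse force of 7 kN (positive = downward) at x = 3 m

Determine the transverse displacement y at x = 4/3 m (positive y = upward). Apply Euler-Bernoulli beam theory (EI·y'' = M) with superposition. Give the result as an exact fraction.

Load 1 — applied couple M₀=20 kN·m at a=1 m (b=L-a=3):
  y_1 = (R_Ax³/6 - M_Ax²/2 - M₀(x-a)²/2)/EI  [x>a] with R_A=45/8, M_A=-15/4 = ((45/8)·(4/3)³/6 - (-15/4)·(4/3)²/2 - 20·((4/3)-1)²/2)/200000 = 1/45000 m
Load 2 — triangular load w₀=13 kN/m (0→w₀ over full span):
  y_2 = -w₀x²(L-x)²(x+2L)/(120LEI) = -13·(4/3)²·(4-(4/3))²·((4/3)+2·4)/(120·4·200000) = -182/11390625 m
Load 3 — uniform load w=5 kN/m over full span:
  y_3 = -wx²(L-x)²/(24EI) = -5·(4/3)²·(4-(4/3))²/(24·200000) = -2/151875 m
Load 4 — point force P=7 kN at a=3 m (b=L-a=1):
  y_4 = -Pb²x²(3aL-(3a+b)x)/(6L³EI)  [x≤a] = -7·1²·(4/3)²·(3·3·4-(3·3+1)·(4/3))/(6·4³·200000) = -119/32400000 m
Superposition: y = Σ y_i = -15451/1458000000 m ≈ -0.000011 m

y(4/3) = -15451/1458000000 m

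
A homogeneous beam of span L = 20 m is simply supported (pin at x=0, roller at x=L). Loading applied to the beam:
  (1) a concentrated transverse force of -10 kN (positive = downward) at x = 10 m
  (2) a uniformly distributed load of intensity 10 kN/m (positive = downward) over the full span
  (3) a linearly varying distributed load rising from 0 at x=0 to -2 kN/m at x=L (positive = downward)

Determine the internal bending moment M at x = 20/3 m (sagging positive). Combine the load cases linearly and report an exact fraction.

M(20/3) = 30100/81 kN·m

Load 1 — point force P=-10 kN at a=10 m (b=L-a=10):
  M_1 = Pbx/L  [x≤a] = (-10)·10·(20/3)/20 = -100/3 kN·m
Load 2 — uniform load w=10 kN/m over full span:
  M_2 = wx(L-x)/2 = 10·(20/3)·(20-(20/3))/2 = 4000/9 kN·m
Load 3 — triangular load w₀=-2 kN/m (0→w₀ over full span):
  M_3 = w₀Lx/6 - w₀x³/(6L) = (-2)·20·(20/3)/6 - (-2)·(20/3)³/(6·20) = -3200/81 kN·m
Superposition: M = Σ M_i = 30100/81 kN·m ≈ 371.604938 kN·m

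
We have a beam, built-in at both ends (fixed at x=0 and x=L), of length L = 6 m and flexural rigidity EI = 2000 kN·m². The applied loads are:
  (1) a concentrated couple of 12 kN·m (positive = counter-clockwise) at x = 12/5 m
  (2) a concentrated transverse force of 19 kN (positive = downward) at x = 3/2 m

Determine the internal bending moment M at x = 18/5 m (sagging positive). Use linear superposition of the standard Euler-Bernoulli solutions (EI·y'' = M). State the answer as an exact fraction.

M(18/5) = -5163/4000 kN·m

Load 1 — applied couple M₀=12 kN·m at a=12/5 m (b=L-a=18/5):
  M_1 = R_Ax - M_A - M₀  [x>a] with R_A=72/25, M_A=36/25 = (72/25)·(18/5) - (36/25) - 12 = -384/125 kN·m
Load 2 — point force P=19 kN at a=3/2 m (b=L-a=9/2):
  M_2 = Pa²(a+3b)(L-x)/L³ - Pa²b/L²  [x>a] = 19·(3/2)²·((3/2)+3·(9/2))·(6-(18/5))/6³ - 19·(3/2)²·(9/2)/6² = 57/32 kN·m
Superposition: M = Σ M_i = -5163/4000 kN·m ≈ -1.290750 kN·m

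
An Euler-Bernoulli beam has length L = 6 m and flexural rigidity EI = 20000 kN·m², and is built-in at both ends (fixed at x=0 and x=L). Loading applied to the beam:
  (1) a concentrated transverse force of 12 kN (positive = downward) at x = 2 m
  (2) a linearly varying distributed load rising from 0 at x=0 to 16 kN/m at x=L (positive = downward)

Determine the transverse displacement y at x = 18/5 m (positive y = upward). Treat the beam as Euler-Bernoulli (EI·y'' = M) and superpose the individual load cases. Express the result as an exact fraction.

y(18/5) = -16636/9765625 m

Load 1 — point force P=12 kN at a=2 m (b=L-a=4):
  y_1 = -Pa²(L-x)²(3bL-(3b+a)(L-x))/(6L³EI)  [x>a] = -12·2²·(6-(18/5))²·(3·4·6-(3·4+2)·(6-(18/5)))/(6·6³·20000) = -32/78125 m
Load 2 — triangular load w₀=16 kN/m (0→w₀ over full span):
  y_2 = -w₀x²(L-x)²(x+2L)/(120LEI) = -16·(18/5)²·(6-(18/5))²·((18/5)+2·6)/(120·6·20000) = -12636/9765625 m
Superposition: y = Σ y_i = -16636/9765625 m ≈ -0.001704 m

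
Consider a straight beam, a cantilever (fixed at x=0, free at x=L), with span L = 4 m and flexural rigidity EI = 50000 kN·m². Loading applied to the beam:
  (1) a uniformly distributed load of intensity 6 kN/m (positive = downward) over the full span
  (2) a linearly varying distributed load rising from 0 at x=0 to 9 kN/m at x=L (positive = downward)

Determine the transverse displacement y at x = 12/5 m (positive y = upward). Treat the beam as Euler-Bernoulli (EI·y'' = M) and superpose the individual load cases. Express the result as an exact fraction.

y(12/5) = -185058/48828125 m

Load 1 — uniform load w=6 kN/m over full span:
  y_1 = -wx²(x²-4Lx+6L²)/(24EI) = -6·(12/5)²·((12/5)²-4·4·(12/5)+6·4²)/(24·50000) = -3564/1953125 m
Load 2 — triangular load w₀=9 kN/m (0→w₀ over full span):
  y_2 = (w₀Lx³/12-w₀L²x²/6-w₀x⁵/(120L))/EI = (9·4·(12/5)³/12-9·4²·(12/5)²/6-9·(12/5)⁵/(120·4))/50000 = -95958/48828125 m
Superposition: y = Σ y_i = -185058/48828125 m ≈ -0.003790 m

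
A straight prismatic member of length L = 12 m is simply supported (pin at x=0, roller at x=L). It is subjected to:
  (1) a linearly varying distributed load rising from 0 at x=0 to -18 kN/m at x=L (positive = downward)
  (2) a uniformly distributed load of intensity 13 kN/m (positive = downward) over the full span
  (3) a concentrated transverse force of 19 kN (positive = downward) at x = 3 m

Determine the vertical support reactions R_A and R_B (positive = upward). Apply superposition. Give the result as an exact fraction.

R_A = 225/4 kN, R_B = 43/4 kN

Load 1 — triangular load w₀=-18 kN/m (0→w₀ over full span):
  R_A = w₀L/6 = (-18)·12/6 = -36 kN
  R_B = w₀L/3 = (-18)·12/3 = -72 kN
Load 2 — uniform load w=13 kN/m over full span:
  R_A = wL/2 = 13·12/2 = 78 kN
  R_B = wL/2 = 13·12/2 = 78 kN
Load 3 — point force P=19 kN at a=3 m (b=L-a=9):
  R_A = Pb/L = 19·9/12 = 57/4 kN
  R_B = Pa/L = 19·3/12 = 19/4 kN
Superposition: R_A = 225/4 kN, R_B = 43/4 kN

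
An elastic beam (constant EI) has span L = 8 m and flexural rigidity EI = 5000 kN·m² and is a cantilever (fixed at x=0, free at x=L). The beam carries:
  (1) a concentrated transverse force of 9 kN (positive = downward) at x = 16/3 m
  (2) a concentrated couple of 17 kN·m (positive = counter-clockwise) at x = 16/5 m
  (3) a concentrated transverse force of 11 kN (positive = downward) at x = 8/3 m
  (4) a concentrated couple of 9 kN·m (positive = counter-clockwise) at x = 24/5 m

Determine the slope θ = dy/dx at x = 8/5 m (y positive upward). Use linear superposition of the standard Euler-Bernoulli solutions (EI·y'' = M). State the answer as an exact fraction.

θ(8/5) = -106/9375 rad

Load 1 — point force P=9 kN at a=16/3 m (b=L-a=8/3):
  θ_1 = -Px(2a-x)/(2EI)  [x≤a] = -9·(8/5)·(2·(16/3)-(8/5))/(2·5000) = -204/15625 rad
Load 2 — applied couple M₀=17 kN·m at a=16/5 m (b=L-a=24/5):
  θ_2 = M₀x/EI  [x≤a] = 17·(8/5)/5000 = 17/3125 rad
Load 3 — point force P=11 kN at a=8/3 m (b=L-a=16/3):
  θ_3 = -Px(2a-x)/(2EI)  [x≤a] = -11·(8/5)·(2·(8/3)-(8/5))/(2·5000) = -308/46875 rad
Load 4 — applied couple M₀=9 kN·m at a=24/5 m (b=L-a=16/5):
  θ_4 = M₀x/EI  [x≤a] = 9·(8/5)/5000 = 9/3125 rad
Superposition: θ = Σ θ_i = -106/9375 rad ≈ -0.011307 rad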